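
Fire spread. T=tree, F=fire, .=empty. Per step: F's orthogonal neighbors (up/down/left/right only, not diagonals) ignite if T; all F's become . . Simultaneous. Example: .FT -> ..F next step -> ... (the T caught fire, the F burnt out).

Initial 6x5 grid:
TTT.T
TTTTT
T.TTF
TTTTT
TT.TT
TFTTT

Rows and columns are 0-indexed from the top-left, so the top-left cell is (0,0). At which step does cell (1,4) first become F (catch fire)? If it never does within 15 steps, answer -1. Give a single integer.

Step 1: cell (1,4)='F' (+6 fires, +2 burnt)
  -> target ignites at step 1
Step 2: cell (1,4)='.' (+8 fires, +6 burnt)
Step 3: cell (1,4)='.' (+5 fires, +8 burnt)
Step 4: cell (1,4)='.' (+3 fires, +5 burnt)
Step 5: cell (1,4)='.' (+2 fires, +3 burnt)
Step 6: cell (1,4)='.' (+1 fires, +2 burnt)
Step 7: cell (1,4)='.' (+0 fires, +1 burnt)
  fire out at step 7

1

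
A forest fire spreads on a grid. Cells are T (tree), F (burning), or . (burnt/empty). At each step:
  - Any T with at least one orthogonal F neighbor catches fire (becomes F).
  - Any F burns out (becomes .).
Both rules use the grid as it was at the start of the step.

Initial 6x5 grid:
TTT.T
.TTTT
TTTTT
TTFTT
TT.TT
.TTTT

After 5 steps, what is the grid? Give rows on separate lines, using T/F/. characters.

Step 1: 3 trees catch fire, 1 burn out
  TTT.T
  .TTTT
  TTFTT
  TF.FT
  TT.TT
  .TTTT
Step 2: 7 trees catch fire, 3 burn out
  TTT.T
  .TFTT
  TF.FT
  F...F
  TF.FT
  .TTTT
Step 3: 9 trees catch fire, 7 burn out
  TTF.T
  .F.FT
  F...F
  .....
  F...F
  .FTFT
Step 4: 4 trees catch fire, 9 burn out
  TF..T
  ....F
  .....
  .....
  .....
  ..F.F
Step 5: 2 trees catch fire, 4 burn out
  F...F
  .....
  .....
  .....
  .....
  .....

F...F
.....
.....
.....
.....
.....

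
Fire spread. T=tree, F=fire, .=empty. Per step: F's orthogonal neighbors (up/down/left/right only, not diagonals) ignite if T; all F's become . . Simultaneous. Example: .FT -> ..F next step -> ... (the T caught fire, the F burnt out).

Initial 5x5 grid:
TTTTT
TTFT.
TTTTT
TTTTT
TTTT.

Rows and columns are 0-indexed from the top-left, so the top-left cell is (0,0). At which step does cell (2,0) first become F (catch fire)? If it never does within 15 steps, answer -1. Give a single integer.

Step 1: cell (2,0)='T' (+4 fires, +1 burnt)
Step 2: cell (2,0)='T' (+6 fires, +4 burnt)
Step 3: cell (2,0)='F' (+7 fires, +6 burnt)
  -> target ignites at step 3
Step 4: cell (2,0)='.' (+4 fires, +7 burnt)
Step 5: cell (2,0)='.' (+1 fires, +4 burnt)
Step 6: cell (2,0)='.' (+0 fires, +1 burnt)
  fire out at step 6

3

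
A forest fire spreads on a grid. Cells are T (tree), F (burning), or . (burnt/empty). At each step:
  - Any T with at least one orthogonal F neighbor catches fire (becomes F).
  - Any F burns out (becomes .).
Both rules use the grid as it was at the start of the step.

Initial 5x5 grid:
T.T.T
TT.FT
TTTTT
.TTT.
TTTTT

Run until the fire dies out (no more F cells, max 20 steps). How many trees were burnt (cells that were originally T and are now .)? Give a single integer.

Answer: 18

Derivation:
Step 1: +2 fires, +1 burnt (F count now 2)
Step 2: +4 fires, +2 burnt (F count now 4)
Step 3: +3 fires, +4 burnt (F count now 3)
Step 4: +5 fires, +3 burnt (F count now 5)
Step 5: +2 fires, +5 burnt (F count now 2)
Step 6: +2 fires, +2 burnt (F count now 2)
Step 7: +0 fires, +2 burnt (F count now 0)
Fire out after step 7
Initially T: 19, now '.': 24
Total burnt (originally-T cells now '.'): 18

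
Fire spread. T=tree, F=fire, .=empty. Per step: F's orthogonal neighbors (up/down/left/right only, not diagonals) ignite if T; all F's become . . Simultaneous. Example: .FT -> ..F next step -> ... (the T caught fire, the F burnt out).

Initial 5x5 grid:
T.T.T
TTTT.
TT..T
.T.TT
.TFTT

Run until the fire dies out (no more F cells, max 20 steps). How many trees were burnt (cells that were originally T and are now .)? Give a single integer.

Answer: 15

Derivation:
Step 1: +2 fires, +1 burnt (F count now 2)
Step 2: +3 fires, +2 burnt (F count now 3)
Step 3: +2 fires, +3 burnt (F count now 2)
Step 4: +3 fires, +2 burnt (F count now 3)
Step 5: +2 fires, +3 burnt (F count now 2)
Step 6: +3 fires, +2 burnt (F count now 3)
Step 7: +0 fires, +3 burnt (F count now 0)
Fire out after step 7
Initially T: 16, now '.': 24
Total burnt (originally-T cells now '.'): 15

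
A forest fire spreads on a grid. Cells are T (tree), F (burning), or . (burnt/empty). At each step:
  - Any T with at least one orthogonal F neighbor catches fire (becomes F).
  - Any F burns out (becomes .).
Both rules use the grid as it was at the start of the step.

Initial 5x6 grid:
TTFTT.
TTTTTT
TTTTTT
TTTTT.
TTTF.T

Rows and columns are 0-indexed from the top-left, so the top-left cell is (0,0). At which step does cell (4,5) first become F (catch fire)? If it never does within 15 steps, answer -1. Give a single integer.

Step 1: cell (4,5)='T' (+5 fires, +2 burnt)
Step 2: cell (4,5)='T' (+9 fires, +5 burnt)
Step 3: cell (4,5)='T' (+6 fires, +9 burnt)
Step 4: cell (4,5)='T' (+4 fires, +6 burnt)
Step 5: cell (4,5)='T' (+0 fires, +4 burnt)
  fire out at step 5
Target never catches fire within 15 steps

-1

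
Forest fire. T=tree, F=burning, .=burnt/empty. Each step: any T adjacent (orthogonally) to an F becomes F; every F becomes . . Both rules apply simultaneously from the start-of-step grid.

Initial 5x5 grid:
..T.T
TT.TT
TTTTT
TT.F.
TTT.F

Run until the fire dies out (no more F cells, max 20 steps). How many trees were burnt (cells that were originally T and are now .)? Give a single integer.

Step 1: +1 fires, +2 burnt (F count now 1)
Step 2: +3 fires, +1 burnt (F count now 3)
Step 3: +2 fires, +3 burnt (F count now 2)
Step 4: +4 fires, +2 burnt (F count now 4)
Step 5: +3 fires, +4 burnt (F count now 3)
Step 6: +2 fires, +3 burnt (F count now 2)
Step 7: +0 fires, +2 burnt (F count now 0)
Fire out after step 7
Initially T: 16, now '.': 24
Total burnt (originally-T cells now '.'): 15

Answer: 15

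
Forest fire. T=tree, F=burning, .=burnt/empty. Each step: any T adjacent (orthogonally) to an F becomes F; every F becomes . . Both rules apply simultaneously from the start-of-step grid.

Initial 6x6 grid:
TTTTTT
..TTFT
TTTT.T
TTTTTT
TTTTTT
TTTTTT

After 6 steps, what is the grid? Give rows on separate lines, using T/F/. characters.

Step 1: 3 trees catch fire, 1 burn out
  TTTTFT
  ..TF.F
  TTTT.T
  TTTTTT
  TTTTTT
  TTTTTT
Step 2: 5 trees catch fire, 3 burn out
  TTTF.F
  ..F...
  TTTF.F
  TTTTTT
  TTTTTT
  TTTTTT
Step 3: 4 trees catch fire, 5 burn out
  TTF...
  ......
  TTF...
  TTTFTF
  TTTTTT
  TTTTTT
Step 4: 6 trees catch fire, 4 burn out
  TF....
  ......
  TF....
  TTF.F.
  TTTFTF
  TTTTTT
Step 5: 7 trees catch fire, 6 burn out
  F.....
  ......
  F.....
  TF....
  TTF.F.
  TTTFTF
Step 6: 4 trees catch fire, 7 burn out
  ......
  ......
  ......
  F.....
  TF....
  TTF.F.

......
......
......
F.....
TF....
TTF.F.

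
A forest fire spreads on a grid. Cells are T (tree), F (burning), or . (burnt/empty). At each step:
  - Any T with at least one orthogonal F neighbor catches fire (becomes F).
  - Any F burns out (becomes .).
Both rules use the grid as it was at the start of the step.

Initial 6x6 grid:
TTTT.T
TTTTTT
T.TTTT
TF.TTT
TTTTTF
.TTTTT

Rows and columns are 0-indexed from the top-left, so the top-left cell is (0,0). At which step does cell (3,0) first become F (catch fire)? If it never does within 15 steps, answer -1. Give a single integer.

Step 1: cell (3,0)='F' (+5 fires, +2 burnt)
  -> target ignites at step 1
Step 2: cell (3,0)='.' (+8 fires, +5 burnt)
Step 3: cell (3,0)='.' (+6 fires, +8 burnt)
Step 4: cell (3,0)='.' (+5 fires, +6 burnt)
Step 5: cell (3,0)='.' (+4 fires, +5 burnt)
Step 6: cell (3,0)='.' (+2 fires, +4 burnt)
Step 7: cell (3,0)='.' (+0 fires, +2 burnt)
  fire out at step 7

1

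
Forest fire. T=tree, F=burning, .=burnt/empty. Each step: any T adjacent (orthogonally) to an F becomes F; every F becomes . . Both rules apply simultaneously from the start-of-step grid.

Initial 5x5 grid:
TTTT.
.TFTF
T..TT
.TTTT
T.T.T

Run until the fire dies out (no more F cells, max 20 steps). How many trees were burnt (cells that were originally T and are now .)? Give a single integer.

Answer: 14

Derivation:
Step 1: +4 fires, +2 burnt (F count now 4)
Step 2: +4 fires, +4 burnt (F count now 4)
Step 3: +3 fires, +4 burnt (F count now 3)
Step 4: +1 fires, +3 burnt (F count now 1)
Step 5: +2 fires, +1 burnt (F count now 2)
Step 6: +0 fires, +2 burnt (F count now 0)
Fire out after step 6
Initially T: 16, now '.': 23
Total burnt (originally-T cells now '.'): 14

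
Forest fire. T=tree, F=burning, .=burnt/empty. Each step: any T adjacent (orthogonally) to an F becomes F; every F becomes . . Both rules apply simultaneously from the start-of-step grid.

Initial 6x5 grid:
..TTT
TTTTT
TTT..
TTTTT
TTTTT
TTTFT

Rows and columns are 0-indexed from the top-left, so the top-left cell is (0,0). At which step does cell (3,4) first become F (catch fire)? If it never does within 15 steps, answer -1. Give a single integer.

Step 1: cell (3,4)='T' (+3 fires, +1 burnt)
Step 2: cell (3,4)='T' (+4 fires, +3 burnt)
Step 3: cell (3,4)='F' (+4 fires, +4 burnt)
  -> target ignites at step 3
Step 4: cell (3,4)='.' (+3 fires, +4 burnt)
Step 5: cell (3,4)='.' (+3 fires, +3 burnt)
Step 6: cell (3,4)='.' (+4 fires, +3 burnt)
Step 7: cell (3,4)='.' (+3 fires, +4 burnt)
Step 8: cell (3,4)='.' (+1 fires, +3 burnt)
Step 9: cell (3,4)='.' (+0 fires, +1 burnt)
  fire out at step 9

3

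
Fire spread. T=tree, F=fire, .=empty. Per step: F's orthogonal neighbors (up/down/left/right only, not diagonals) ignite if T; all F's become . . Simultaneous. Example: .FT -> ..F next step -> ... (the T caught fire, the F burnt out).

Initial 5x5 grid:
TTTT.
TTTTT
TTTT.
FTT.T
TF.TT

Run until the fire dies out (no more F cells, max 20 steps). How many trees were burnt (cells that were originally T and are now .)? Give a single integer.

Step 1: +3 fires, +2 burnt (F count now 3)
Step 2: +3 fires, +3 burnt (F count now 3)
Step 3: +3 fires, +3 burnt (F count now 3)
Step 4: +3 fires, +3 burnt (F count now 3)
Step 5: +2 fires, +3 burnt (F count now 2)
Step 6: +2 fires, +2 burnt (F count now 2)
Step 7: +0 fires, +2 burnt (F count now 0)
Fire out after step 7
Initially T: 19, now '.': 22
Total burnt (originally-T cells now '.'): 16

Answer: 16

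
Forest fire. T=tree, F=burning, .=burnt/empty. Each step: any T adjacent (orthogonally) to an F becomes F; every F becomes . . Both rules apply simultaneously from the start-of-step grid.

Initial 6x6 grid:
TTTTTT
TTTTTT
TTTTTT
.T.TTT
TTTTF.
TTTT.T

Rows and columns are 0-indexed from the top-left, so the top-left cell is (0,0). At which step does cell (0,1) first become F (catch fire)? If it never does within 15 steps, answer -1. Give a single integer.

Step 1: cell (0,1)='T' (+2 fires, +1 burnt)
Step 2: cell (0,1)='T' (+5 fires, +2 burnt)
Step 3: cell (0,1)='T' (+5 fires, +5 burnt)
Step 4: cell (0,1)='T' (+7 fires, +5 burnt)
Step 5: cell (0,1)='T' (+5 fires, +7 burnt)
Step 6: cell (0,1)='T' (+3 fires, +5 burnt)
Step 7: cell (0,1)='F' (+2 fires, +3 burnt)
  -> target ignites at step 7
Step 8: cell (0,1)='.' (+1 fires, +2 burnt)
Step 9: cell (0,1)='.' (+0 fires, +1 burnt)
  fire out at step 9

7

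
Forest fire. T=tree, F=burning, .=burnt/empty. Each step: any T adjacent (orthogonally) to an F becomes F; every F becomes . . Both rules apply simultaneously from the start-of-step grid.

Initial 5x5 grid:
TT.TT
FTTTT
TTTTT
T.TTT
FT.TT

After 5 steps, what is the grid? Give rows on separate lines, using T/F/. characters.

Step 1: 5 trees catch fire, 2 burn out
  FT.TT
  .FTTT
  FTTTT
  F.TTT
  .F.TT
Step 2: 3 trees catch fire, 5 burn out
  .F.TT
  ..FTT
  .FTTT
  ..TTT
  ...TT
Step 3: 2 trees catch fire, 3 burn out
  ...TT
  ...FT
  ..FTT
  ..TTT
  ...TT
Step 4: 4 trees catch fire, 2 burn out
  ...FT
  ....F
  ...FT
  ..FTT
  ...TT
Step 5: 3 trees catch fire, 4 burn out
  ....F
  .....
  ....F
  ...FT
  ...TT

....F
.....
....F
...FT
...TT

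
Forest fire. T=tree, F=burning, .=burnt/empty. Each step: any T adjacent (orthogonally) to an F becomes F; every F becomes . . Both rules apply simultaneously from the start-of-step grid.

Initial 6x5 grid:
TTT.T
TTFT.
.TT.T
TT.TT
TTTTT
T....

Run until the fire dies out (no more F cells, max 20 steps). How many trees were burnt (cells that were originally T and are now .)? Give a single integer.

Answer: 19

Derivation:
Step 1: +4 fires, +1 burnt (F count now 4)
Step 2: +3 fires, +4 burnt (F count now 3)
Step 3: +2 fires, +3 burnt (F count now 2)
Step 4: +2 fires, +2 burnt (F count now 2)
Step 5: +2 fires, +2 burnt (F count now 2)
Step 6: +2 fires, +2 burnt (F count now 2)
Step 7: +2 fires, +2 burnt (F count now 2)
Step 8: +1 fires, +2 burnt (F count now 1)
Step 9: +1 fires, +1 burnt (F count now 1)
Step 10: +0 fires, +1 burnt (F count now 0)
Fire out after step 10
Initially T: 20, now '.': 29
Total burnt (originally-T cells now '.'): 19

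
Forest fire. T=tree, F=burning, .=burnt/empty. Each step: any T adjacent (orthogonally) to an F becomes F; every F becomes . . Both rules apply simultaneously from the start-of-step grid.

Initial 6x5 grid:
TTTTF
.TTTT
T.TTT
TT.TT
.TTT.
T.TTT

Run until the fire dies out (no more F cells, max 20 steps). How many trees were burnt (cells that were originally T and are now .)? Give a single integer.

Answer: 22

Derivation:
Step 1: +2 fires, +1 burnt (F count now 2)
Step 2: +3 fires, +2 burnt (F count now 3)
Step 3: +4 fires, +3 burnt (F count now 4)
Step 4: +4 fires, +4 burnt (F count now 4)
Step 5: +1 fires, +4 burnt (F count now 1)
Step 6: +2 fires, +1 burnt (F count now 2)
Step 7: +3 fires, +2 burnt (F count now 3)
Step 8: +1 fires, +3 burnt (F count now 1)
Step 9: +1 fires, +1 burnt (F count now 1)
Step 10: +1 fires, +1 burnt (F count now 1)
Step 11: +0 fires, +1 burnt (F count now 0)
Fire out after step 11
Initially T: 23, now '.': 29
Total burnt (originally-T cells now '.'): 22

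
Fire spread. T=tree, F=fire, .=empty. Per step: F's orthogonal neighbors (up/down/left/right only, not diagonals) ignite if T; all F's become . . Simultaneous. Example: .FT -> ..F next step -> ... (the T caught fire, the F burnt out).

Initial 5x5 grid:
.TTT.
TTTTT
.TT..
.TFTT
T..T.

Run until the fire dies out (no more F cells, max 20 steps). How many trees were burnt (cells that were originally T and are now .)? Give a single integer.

Step 1: +3 fires, +1 burnt (F count now 3)
Step 2: +4 fires, +3 burnt (F count now 4)
Step 3: +3 fires, +4 burnt (F count now 3)
Step 4: +4 fires, +3 burnt (F count now 4)
Step 5: +0 fires, +4 burnt (F count now 0)
Fire out after step 5
Initially T: 15, now '.': 24
Total burnt (originally-T cells now '.'): 14

Answer: 14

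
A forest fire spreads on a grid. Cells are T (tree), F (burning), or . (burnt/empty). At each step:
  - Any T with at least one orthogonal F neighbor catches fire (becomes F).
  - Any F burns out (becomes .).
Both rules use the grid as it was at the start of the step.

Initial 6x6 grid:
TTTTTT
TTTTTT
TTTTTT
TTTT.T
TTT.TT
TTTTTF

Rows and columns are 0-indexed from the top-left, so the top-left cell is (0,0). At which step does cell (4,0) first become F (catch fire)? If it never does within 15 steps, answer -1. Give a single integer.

Step 1: cell (4,0)='T' (+2 fires, +1 burnt)
Step 2: cell (4,0)='T' (+3 fires, +2 burnt)
Step 3: cell (4,0)='T' (+2 fires, +3 burnt)
Step 4: cell (4,0)='T' (+4 fires, +2 burnt)
Step 5: cell (4,0)='T' (+6 fires, +4 burnt)
Step 6: cell (4,0)='F' (+6 fires, +6 burnt)
  -> target ignites at step 6
Step 7: cell (4,0)='.' (+4 fires, +6 burnt)
Step 8: cell (4,0)='.' (+3 fires, +4 burnt)
Step 9: cell (4,0)='.' (+2 fires, +3 burnt)
Step 10: cell (4,0)='.' (+1 fires, +2 burnt)
Step 11: cell (4,0)='.' (+0 fires, +1 burnt)
  fire out at step 11

6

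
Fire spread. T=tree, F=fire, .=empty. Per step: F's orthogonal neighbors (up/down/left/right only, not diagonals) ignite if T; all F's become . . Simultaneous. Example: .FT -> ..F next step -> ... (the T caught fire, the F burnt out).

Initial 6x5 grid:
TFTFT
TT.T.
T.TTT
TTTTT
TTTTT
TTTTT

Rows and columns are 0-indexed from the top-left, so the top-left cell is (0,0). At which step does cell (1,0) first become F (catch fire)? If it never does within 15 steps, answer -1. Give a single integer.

Step 1: cell (1,0)='T' (+5 fires, +2 burnt)
Step 2: cell (1,0)='F' (+2 fires, +5 burnt)
  -> target ignites at step 2
Step 3: cell (1,0)='.' (+4 fires, +2 burnt)
Step 4: cell (1,0)='.' (+4 fires, +4 burnt)
Step 5: cell (1,0)='.' (+5 fires, +4 burnt)
Step 6: cell (1,0)='.' (+4 fires, +5 burnt)
Step 7: cell (1,0)='.' (+1 fires, +4 burnt)
Step 8: cell (1,0)='.' (+0 fires, +1 burnt)
  fire out at step 8

2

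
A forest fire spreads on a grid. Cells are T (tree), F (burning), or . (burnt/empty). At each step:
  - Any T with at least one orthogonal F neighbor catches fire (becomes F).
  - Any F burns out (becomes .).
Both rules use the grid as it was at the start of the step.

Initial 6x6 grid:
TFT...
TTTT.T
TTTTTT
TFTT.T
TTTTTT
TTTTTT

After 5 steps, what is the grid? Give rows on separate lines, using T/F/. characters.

Step 1: 7 trees catch fire, 2 burn out
  F.F...
  TFTT.T
  TFTTTT
  F.FT.T
  TFTTTT
  TTTTTT
Step 2: 8 trees catch fire, 7 burn out
  ......
  F.FT.T
  F.FTTT
  ...F.T
  F.FTTT
  TFTTTT
Step 3: 5 trees catch fire, 8 burn out
  ......
  ...F.T
  ...FTT
  .....T
  ...FTT
  F.FTTT
Step 4: 3 trees catch fire, 5 burn out
  ......
  .....T
  ....FT
  .....T
  ....FT
  ...FTT
Step 5: 3 trees catch fire, 3 burn out
  ......
  .....T
  .....F
  .....T
  .....F
  ....FT

......
.....T
.....F
.....T
.....F
....FT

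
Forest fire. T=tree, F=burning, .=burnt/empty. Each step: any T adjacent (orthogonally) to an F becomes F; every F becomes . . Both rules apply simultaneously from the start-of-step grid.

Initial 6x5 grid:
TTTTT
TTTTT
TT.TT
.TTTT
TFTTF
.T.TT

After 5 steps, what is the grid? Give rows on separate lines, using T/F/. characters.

Step 1: 7 trees catch fire, 2 burn out
  TTTTT
  TTTTT
  TT.TT
  .FTTF
  F.FF.
  .F.TF
Step 2: 5 trees catch fire, 7 burn out
  TTTTT
  TTTTT
  TF.TF
  ..FF.
  .....
  ...F.
Step 3: 4 trees catch fire, 5 burn out
  TTTTT
  TFTTF
  F..F.
  .....
  .....
  .....
Step 4: 5 trees catch fire, 4 burn out
  TFTTF
  F.FF.
  .....
  .....
  .....
  .....
Step 5: 3 trees catch fire, 5 burn out
  F.FF.
  .....
  .....
  .....
  .....
  .....

F.FF.
.....
.....
.....
.....
.....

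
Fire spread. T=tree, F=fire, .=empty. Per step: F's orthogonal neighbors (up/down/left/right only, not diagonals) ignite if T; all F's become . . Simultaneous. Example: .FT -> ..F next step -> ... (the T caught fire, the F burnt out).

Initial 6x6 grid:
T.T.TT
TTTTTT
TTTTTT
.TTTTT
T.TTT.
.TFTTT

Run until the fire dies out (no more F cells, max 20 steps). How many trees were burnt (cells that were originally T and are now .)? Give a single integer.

Step 1: +3 fires, +1 burnt (F count now 3)
Step 2: +3 fires, +3 burnt (F count now 3)
Step 3: +5 fires, +3 burnt (F count now 5)
Step 4: +4 fires, +5 burnt (F count now 4)
Step 5: +6 fires, +4 burnt (F count now 6)
Step 6: +3 fires, +6 burnt (F count now 3)
Step 7: +3 fires, +3 burnt (F count now 3)
Step 8: +1 fires, +3 burnt (F count now 1)
Step 9: +0 fires, +1 burnt (F count now 0)
Fire out after step 9
Initially T: 29, now '.': 35
Total burnt (originally-T cells now '.'): 28

Answer: 28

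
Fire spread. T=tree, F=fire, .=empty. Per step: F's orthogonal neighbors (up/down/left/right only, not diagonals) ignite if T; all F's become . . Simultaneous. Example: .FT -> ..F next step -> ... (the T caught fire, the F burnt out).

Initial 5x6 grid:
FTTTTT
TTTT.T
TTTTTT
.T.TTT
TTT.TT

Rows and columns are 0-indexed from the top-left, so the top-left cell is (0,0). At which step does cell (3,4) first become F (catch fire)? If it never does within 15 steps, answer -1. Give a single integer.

Step 1: cell (3,4)='T' (+2 fires, +1 burnt)
Step 2: cell (3,4)='T' (+3 fires, +2 burnt)
Step 3: cell (3,4)='T' (+3 fires, +3 burnt)
Step 4: cell (3,4)='T' (+4 fires, +3 burnt)
Step 5: cell (3,4)='T' (+3 fires, +4 burnt)
Step 6: cell (3,4)='T' (+5 fires, +3 burnt)
Step 7: cell (3,4)='F' (+2 fires, +5 burnt)
  -> target ignites at step 7
Step 8: cell (3,4)='.' (+2 fires, +2 burnt)
Step 9: cell (3,4)='.' (+1 fires, +2 burnt)
Step 10: cell (3,4)='.' (+0 fires, +1 burnt)
  fire out at step 10

7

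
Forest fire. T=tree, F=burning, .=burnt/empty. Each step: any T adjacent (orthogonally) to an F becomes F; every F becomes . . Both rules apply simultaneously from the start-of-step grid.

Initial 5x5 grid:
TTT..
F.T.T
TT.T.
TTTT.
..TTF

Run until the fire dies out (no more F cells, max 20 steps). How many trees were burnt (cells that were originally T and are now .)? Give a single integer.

Step 1: +3 fires, +2 burnt (F count now 3)
Step 2: +5 fires, +3 burnt (F count now 5)
Step 3: +4 fires, +5 burnt (F count now 4)
Step 4: +1 fires, +4 burnt (F count now 1)
Step 5: +0 fires, +1 burnt (F count now 0)
Fire out after step 5
Initially T: 14, now '.': 24
Total burnt (originally-T cells now '.'): 13

Answer: 13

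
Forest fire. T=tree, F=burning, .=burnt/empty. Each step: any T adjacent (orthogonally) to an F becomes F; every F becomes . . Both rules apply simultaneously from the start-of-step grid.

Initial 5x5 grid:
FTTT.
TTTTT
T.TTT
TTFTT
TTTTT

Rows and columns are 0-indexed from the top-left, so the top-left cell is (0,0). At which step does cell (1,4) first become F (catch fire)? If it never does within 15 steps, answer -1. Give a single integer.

Step 1: cell (1,4)='T' (+6 fires, +2 burnt)
Step 2: cell (1,4)='T' (+9 fires, +6 burnt)
Step 3: cell (1,4)='T' (+5 fires, +9 burnt)
Step 4: cell (1,4)='F' (+1 fires, +5 burnt)
  -> target ignites at step 4
Step 5: cell (1,4)='.' (+0 fires, +1 burnt)
  fire out at step 5

4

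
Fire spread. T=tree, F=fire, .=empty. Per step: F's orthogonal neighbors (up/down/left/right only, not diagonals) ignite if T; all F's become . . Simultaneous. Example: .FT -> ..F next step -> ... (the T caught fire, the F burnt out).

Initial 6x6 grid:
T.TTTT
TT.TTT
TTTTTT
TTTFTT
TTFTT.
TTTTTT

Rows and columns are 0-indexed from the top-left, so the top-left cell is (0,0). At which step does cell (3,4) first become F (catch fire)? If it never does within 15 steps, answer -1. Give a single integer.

Step 1: cell (3,4)='F' (+6 fires, +2 burnt)
  -> target ignites at step 1
Step 2: cell (3,4)='.' (+9 fires, +6 burnt)
Step 3: cell (3,4)='.' (+7 fires, +9 burnt)
Step 4: cell (3,4)='.' (+6 fires, +7 burnt)
Step 5: cell (3,4)='.' (+2 fires, +6 burnt)
Step 6: cell (3,4)='.' (+1 fires, +2 burnt)
Step 7: cell (3,4)='.' (+0 fires, +1 burnt)
  fire out at step 7

1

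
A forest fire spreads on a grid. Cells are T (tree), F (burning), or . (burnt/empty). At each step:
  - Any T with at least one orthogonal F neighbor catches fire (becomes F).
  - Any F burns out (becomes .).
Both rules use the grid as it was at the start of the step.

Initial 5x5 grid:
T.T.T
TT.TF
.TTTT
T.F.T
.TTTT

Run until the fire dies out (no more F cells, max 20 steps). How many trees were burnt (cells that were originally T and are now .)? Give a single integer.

Answer: 14

Derivation:
Step 1: +5 fires, +2 burnt (F count now 5)
Step 2: +5 fires, +5 burnt (F count now 5)
Step 3: +2 fires, +5 burnt (F count now 2)
Step 4: +1 fires, +2 burnt (F count now 1)
Step 5: +1 fires, +1 burnt (F count now 1)
Step 6: +0 fires, +1 burnt (F count now 0)
Fire out after step 6
Initially T: 16, now '.': 23
Total burnt (originally-T cells now '.'): 14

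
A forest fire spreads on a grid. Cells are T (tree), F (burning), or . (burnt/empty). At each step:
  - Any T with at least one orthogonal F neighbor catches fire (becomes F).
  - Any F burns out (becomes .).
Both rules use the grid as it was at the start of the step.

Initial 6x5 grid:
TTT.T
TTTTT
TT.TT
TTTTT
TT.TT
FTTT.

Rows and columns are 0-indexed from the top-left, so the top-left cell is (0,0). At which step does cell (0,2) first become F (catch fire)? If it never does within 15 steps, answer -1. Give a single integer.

Step 1: cell (0,2)='T' (+2 fires, +1 burnt)
Step 2: cell (0,2)='T' (+3 fires, +2 burnt)
Step 3: cell (0,2)='T' (+3 fires, +3 burnt)
Step 4: cell (0,2)='T' (+4 fires, +3 burnt)
Step 5: cell (0,2)='T' (+4 fires, +4 burnt)
Step 6: cell (0,2)='T' (+4 fires, +4 burnt)
Step 7: cell (0,2)='F' (+3 fires, +4 burnt)
  -> target ignites at step 7
Step 8: cell (0,2)='.' (+1 fires, +3 burnt)
Step 9: cell (0,2)='.' (+1 fires, +1 burnt)
Step 10: cell (0,2)='.' (+0 fires, +1 burnt)
  fire out at step 10

7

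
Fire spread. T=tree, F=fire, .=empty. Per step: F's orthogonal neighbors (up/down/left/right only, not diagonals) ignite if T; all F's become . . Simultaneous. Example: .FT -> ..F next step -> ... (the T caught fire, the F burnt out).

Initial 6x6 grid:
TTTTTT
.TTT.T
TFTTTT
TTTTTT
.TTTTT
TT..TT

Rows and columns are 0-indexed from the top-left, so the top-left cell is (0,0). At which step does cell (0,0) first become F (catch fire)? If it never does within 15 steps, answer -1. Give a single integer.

Step 1: cell (0,0)='T' (+4 fires, +1 burnt)
Step 2: cell (0,0)='T' (+6 fires, +4 burnt)
Step 3: cell (0,0)='F' (+7 fires, +6 burnt)
  -> target ignites at step 3
Step 4: cell (0,0)='.' (+5 fires, +7 burnt)
Step 5: cell (0,0)='.' (+4 fires, +5 burnt)
Step 6: cell (0,0)='.' (+3 fires, +4 burnt)
Step 7: cell (0,0)='.' (+1 fires, +3 burnt)
Step 8: cell (0,0)='.' (+0 fires, +1 burnt)
  fire out at step 8

3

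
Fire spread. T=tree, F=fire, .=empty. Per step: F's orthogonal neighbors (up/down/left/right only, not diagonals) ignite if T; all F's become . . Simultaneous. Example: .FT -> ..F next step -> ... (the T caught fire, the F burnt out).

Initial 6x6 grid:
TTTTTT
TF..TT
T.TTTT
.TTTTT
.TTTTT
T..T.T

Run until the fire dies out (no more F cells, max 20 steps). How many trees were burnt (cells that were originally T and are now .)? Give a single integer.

Step 1: +2 fires, +1 burnt (F count now 2)
Step 2: +3 fires, +2 burnt (F count now 3)
Step 3: +1 fires, +3 burnt (F count now 1)
Step 4: +1 fires, +1 burnt (F count now 1)
Step 5: +2 fires, +1 burnt (F count now 2)
Step 6: +2 fires, +2 burnt (F count now 2)
Step 7: +3 fires, +2 burnt (F count now 3)
Step 8: +4 fires, +3 burnt (F count now 4)
Step 9: +3 fires, +4 burnt (F count now 3)
Step 10: +4 fires, +3 burnt (F count now 4)
Step 11: +1 fires, +4 burnt (F count now 1)
Step 12: +0 fires, +1 burnt (F count now 0)
Fire out after step 12
Initially T: 27, now '.': 35
Total burnt (originally-T cells now '.'): 26

Answer: 26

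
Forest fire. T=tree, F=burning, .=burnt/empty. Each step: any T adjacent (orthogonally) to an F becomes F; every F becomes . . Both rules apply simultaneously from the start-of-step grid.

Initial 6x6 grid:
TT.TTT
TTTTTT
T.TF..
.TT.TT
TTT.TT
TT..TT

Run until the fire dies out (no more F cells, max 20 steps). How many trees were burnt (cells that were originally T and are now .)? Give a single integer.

Step 1: +2 fires, +1 burnt (F count now 2)
Step 2: +4 fires, +2 burnt (F count now 4)
Step 3: +5 fires, +4 burnt (F count now 5)
Step 4: +4 fires, +5 burnt (F count now 4)
Step 5: +4 fires, +4 burnt (F count now 4)
Step 6: +1 fires, +4 burnt (F count now 1)
Step 7: +0 fires, +1 burnt (F count now 0)
Fire out after step 7
Initially T: 26, now '.': 30
Total burnt (originally-T cells now '.'): 20

Answer: 20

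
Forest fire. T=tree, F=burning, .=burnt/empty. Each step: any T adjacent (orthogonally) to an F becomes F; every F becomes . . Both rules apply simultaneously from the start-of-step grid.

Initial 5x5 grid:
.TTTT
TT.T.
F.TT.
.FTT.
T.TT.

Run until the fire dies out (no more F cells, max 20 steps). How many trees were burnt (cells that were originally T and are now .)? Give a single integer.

Step 1: +2 fires, +2 burnt (F count now 2)
Step 2: +4 fires, +2 burnt (F count now 4)
Step 3: +3 fires, +4 burnt (F count now 3)
Step 4: +2 fires, +3 burnt (F count now 2)
Step 5: +1 fires, +2 burnt (F count now 1)
Step 6: +1 fires, +1 burnt (F count now 1)
Step 7: +0 fires, +1 burnt (F count now 0)
Fire out after step 7
Initially T: 14, now '.': 24
Total burnt (originally-T cells now '.'): 13

Answer: 13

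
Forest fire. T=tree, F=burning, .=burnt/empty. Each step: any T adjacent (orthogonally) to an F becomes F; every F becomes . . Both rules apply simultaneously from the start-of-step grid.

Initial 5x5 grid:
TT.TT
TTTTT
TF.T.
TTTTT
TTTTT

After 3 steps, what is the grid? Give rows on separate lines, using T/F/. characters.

Step 1: 3 trees catch fire, 1 burn out
  TT.TT
  TFTTT
  F..T.
  TFTTT
  TTTTT
Step 2: 6 trees catch fire, 3 burn out
  TF.TT
  F.FTT
  ...T.
  F.FTT
  TFTTT
Step 3: 5 trees catch fire, 6 burn out
  F..TT
  ...FT
  ...T.
  ...FT
  F.FTT

F..TT
...FT
...T.
...FT
F.FTT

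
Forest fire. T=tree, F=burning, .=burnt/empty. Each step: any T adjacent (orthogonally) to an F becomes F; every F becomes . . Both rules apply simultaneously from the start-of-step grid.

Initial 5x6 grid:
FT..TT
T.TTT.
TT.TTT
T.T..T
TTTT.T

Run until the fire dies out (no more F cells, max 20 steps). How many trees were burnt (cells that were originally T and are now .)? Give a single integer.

Step 1: +2 fires, +1 burnt (F count now 2)
Step 2: +1 fires, +2 burnt (F count now 1)
Step 3: +2 fires, +1 burnt (F count now 2)
Step 4: +1 fires, +2 burnt (F count now 1)
Step 5: +1 fires, +1 burnt (F count now 1)
Step 6: +1 fires, +1 burnt (F count now 1)
Step 7: +2 fires, +1 burnt (F count now 2)
Step 8: +0 fires, +2 burnt (F count now 0)
Fire out after step 8
Initially T: 20, now '.': 20
Total burnt (originally-T cells now '.'): 10

Answer: 10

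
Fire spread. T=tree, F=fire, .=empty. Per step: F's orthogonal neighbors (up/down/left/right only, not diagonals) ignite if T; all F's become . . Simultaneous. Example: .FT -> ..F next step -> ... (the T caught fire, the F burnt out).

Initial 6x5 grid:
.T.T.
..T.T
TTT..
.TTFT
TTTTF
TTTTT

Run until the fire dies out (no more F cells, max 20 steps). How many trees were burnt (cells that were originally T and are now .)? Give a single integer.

Step 1: +4 fires, +2 burnt (F count now 4)
Step 2: +4 fires, +4 burnt (F count now 4)
Step 3: +4 fires, +4 burnt (F count now 4)
Step 4: +3 fires, +4 burnt (F count now 3)
Step 5: +1 fires, +3 burnt (F count now 1)
Step 6: +0 fires, +1 burnt (F count now 0)
Fire out after step 6
Initially T: 19, now '.': 27
Total burnt (originally-T cells now '.'): 16

Answer: 16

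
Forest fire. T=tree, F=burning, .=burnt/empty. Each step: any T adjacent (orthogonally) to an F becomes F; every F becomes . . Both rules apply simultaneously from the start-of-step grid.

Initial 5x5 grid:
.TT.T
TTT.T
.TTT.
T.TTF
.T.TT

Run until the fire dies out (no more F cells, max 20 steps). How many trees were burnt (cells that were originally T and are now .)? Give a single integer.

Answer: 12

Derivation:
Step 1: +2 fires, +1 burnt (F count now 2)
Step 2: +3 fires, +2 burnt (F count now 3)
Step 3: +1 fires, +3 burnt (F count now 1)
Step 4: +2 fires, +1 burnt (F count now 2)
Step 5: +2 fires, +2 burnt (F count now 2)
Step 6: +2 fires, +2 burnt (F count now 2)
Step 7: +0 fires, +2 burnt (F count now 0)
Fire out after step 7
Initially T: 16, now '.': 21
Total burnt (originally-T cells now '.'): 12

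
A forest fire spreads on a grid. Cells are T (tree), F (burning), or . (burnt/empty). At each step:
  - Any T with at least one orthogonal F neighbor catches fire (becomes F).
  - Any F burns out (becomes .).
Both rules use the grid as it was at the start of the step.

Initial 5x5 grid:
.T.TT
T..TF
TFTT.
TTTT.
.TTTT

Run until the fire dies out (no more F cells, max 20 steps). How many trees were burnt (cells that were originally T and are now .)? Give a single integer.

Step 1: +5 fires, +2 burnt (F count now 5)
Step 2: +6 fires, +5 burnt (F count now 6)
Step 3: +2 fires, +6 burnt (F count now 2)
Step 4: +1 fires, +2 burnt (F count now 1)
Step 5: +1 fires, +1 burnt (F count now 1)
Step 6: +0 fires, +1 burnt (F count now 0)
Fire out after step 6
Initially T: 16, now '.': 24
Total burnt (originally-T cells now '.'): 15

Answer: 15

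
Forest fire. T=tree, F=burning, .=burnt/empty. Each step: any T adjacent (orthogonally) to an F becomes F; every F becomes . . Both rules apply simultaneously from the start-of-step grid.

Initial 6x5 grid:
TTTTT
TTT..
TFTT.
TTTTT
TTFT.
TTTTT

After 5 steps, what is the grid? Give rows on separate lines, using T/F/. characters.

Step 1: 8 trees catch fire, 2 burn out
  TTTTT
  TFT..
  F.FT.
  TFFTT
  TF.F.
  TTFTT
Step 2: 9 trees catch fire, 8 burn out
  TFTTT
  F.F..
  ...F.
  F..FT
  F....
  TF.FT
Step 3: 5 trees catch fire, 9 burn out
  F.FTT
  .....
  .....
  ....F
  .....
  F...F
Step 4: 1 trees catch fire, 5 burn out
  ...FT
  .....
  .....
  .....
  .....
  .....
Step 5: 1 trees catch fire, 1 burn out
  ....F
  .....
  .....
  .....
  .....
  .....

....F
.....
.....
.....
.....
.....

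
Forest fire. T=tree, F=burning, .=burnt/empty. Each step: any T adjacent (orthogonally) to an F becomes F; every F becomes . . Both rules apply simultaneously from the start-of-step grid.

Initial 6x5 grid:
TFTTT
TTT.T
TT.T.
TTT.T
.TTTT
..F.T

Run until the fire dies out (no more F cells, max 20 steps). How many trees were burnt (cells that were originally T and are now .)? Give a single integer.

Step 1: +4 fires, +2 burnt (F count now 4)
Step 2: +7 fires, +4 burnt (F count now 7)
Step 3: +4 fires, +7 burnt (F count now 4)
Step 4: +4 fires, +4 burnt (F count now 4)
Step 5: +0 fires, +4 burnt (F count now 0)
Fire out after step 5
Initially T: 20, now '.': 29
Total burnt (originally-T cells now '.'): 19

Answer: 19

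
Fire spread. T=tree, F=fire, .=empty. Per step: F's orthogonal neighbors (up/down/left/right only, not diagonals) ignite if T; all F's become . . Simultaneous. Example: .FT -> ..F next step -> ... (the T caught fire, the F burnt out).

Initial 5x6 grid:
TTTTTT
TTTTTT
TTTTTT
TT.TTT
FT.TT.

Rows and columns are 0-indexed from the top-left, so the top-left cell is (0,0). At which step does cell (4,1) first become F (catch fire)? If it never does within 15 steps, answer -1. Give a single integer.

Step 1: cell (4,1)='F' (+2 fires, +1 burnt)
  -> target ignites at step 1
Step 2: cell (4,1)='.' (+2 fires, +2 burnt)
Step 3: cell (4,1)='.' (+2 fires, +2 burnt)
Step 4: cell (4,1)='.' (+3 fires, +2 burnt)
Step 5: cell (4,1)='.' (+3 fires, +3 burnt)
Step 6: cell (4,1)='.' (+4 fires, +3 burnt)
Step 7: cell (4,1)='.' (+5 fires, +4 burnt)
Step 8: cell (4,1)='.' (+4 fires, +5 burnt)
Step 9: cell (4,1)='.' (+1 fires, +4 burnt)
Step 10: cell (4,1)='.' (+0 fires, +1 burnt)
  fire out at step 10

1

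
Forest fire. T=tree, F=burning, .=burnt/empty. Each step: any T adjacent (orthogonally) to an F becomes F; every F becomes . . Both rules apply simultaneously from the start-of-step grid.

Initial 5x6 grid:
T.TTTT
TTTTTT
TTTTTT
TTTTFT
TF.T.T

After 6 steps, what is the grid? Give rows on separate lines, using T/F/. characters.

Step 1: 5 trees catch fire, 2 burn out
  T.TTTT
  TTTTTT
  TTTTFT
  TFTF.F
  F..T.T
Step 2: 8 trees catch fire, 5 burn out
  T.TTTT
  TTTTFT
  TFTF.F
  F.F...
  ...F.F
Step 3: 6 trees catch fire, 8 burn out
  T.TTFT
  TFTF.F
  F.F...
  ......
  ......
Step 4: 4 trees catch fire, 6 burn out
  T.TF.F
  F.F...
  ......
  ......
  ......
Step 5: 2 trees catch fire, 4 burn out
  F.F...
  ......
  ......
  ......
  ......
Step 6: 0 trees catch fire, 2 burn out
  ......
  ......
  ......
  ......
  ......

......
......
......
......
......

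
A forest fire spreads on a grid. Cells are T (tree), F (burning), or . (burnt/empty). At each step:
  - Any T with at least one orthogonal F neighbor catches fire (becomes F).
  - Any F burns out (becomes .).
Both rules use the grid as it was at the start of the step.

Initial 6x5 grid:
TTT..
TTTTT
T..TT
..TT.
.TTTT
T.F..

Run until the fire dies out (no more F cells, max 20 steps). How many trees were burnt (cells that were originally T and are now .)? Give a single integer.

Answer: 17

Derivation:
Step 1: +1 fires, +1 burnt (F count now 1)
Step 2: +3 fires, +1 burnt (F count now 3)
Step 3: +2 fires, +3 burnt (F count now 2)
Step 4: +1 fires, +2 burnt (F count now 1)
Step 5: +2 fires, +1 burnt (F count now 2)
Step 6: +2 fires, +2 burnt (F count now 2)
Step 7: +2 fires, +2 burnt (F count now 2)
Step 8: +2 fires, +2 burnt (F count now 2)
Step 9: +2 fires, +2 burnt (F count now 2)
Step 10: +0 fires, +2 burnt (F count now 0)
Fire out after step 10
Initially T: 18, now '.': 29
Total burnt (originally-T cells now '.'): 17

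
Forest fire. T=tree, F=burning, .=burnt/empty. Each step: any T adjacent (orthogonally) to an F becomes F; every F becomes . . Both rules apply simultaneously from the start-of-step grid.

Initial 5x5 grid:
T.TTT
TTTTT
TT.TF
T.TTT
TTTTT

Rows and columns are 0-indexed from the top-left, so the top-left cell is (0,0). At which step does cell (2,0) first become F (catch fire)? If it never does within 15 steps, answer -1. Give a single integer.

Step 1: cell (2,0)='T' (+3 fires, +1 burnt)
Step 2: cell (2,0)='T' (+4 fires, +3 burnt)
Step 3: cell (2,0)='T' (+4 fires, +4 burnt)
Step 4: cell (2,0)='T' (+3 fires, +4 burnt)
Step 5: cell (2,0)='T' (+3 fires, +3 burnt)
Step 6: cell (2,0)='F' (+3 fires, +3 burnt)
  -> target ignites at step 6
Step 7: cell (2,0)='.' (+1 fires, +3 burnt)
Step 8: cell (2,0)='.' (+0 fires, +1 burnt)
  fire out at step 8

6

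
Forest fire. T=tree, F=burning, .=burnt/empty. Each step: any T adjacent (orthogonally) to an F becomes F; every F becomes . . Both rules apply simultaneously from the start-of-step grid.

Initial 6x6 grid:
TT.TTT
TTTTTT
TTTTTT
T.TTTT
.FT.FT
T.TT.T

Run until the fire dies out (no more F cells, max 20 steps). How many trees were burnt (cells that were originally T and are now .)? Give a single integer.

Answer: 27

Derivation:
Step 1: +3 fires, +2 burnt (F count now 3)
Step 2: +6 fires, +3 burnt (F count now 6)
Step 3: +5 fires, +6 burnt (F count now 5)
Step 4: +5 fires, +5 burnt (F count now 5)
Step 5: +4 fires, +5 burnt (F count now 4)
Step 6: +3 fires, +4 burnt (F count now 3)
Step 7: +1 fires, +3 burnt (F count now 1)
Step 8: +0 fires, +1 burnt (F count now 0)
Fire out after step 8
Initially T: 28, now '.': 35
Total burnt (originally-T cells now '.'): 27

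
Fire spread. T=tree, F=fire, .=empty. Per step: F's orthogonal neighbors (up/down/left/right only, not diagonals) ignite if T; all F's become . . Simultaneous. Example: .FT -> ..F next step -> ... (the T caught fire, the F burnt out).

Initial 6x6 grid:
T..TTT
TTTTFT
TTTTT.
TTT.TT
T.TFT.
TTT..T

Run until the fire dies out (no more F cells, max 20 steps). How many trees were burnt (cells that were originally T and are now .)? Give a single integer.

Step 1: +6 fires, +2 burnt (F count now 6)
Step 2: +7 fires, +6 burnt (F count now 7)
Step 3: +5 fires, +7 burnt (F count now 5)
Step 4: +4 fires, +5 burnt (F count now 4)
Step 5: +3 fires, +4 burnt (F count now 3)
Step 6: +0 fires, +3 burnt (F count now 0)
Fire out after step 6
Initially T: 26, now '.': 35
Total burnt (originally-T cells now '.'): 25

Answer: 25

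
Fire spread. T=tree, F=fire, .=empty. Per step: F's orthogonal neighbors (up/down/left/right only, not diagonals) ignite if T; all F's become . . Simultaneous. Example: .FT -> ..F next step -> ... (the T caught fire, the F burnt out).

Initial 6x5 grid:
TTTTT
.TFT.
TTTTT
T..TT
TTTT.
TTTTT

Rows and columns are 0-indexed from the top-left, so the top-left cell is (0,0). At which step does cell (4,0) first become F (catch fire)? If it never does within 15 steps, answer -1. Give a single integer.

Step 1: cell (4,0)='T' (+4 fires, +1 burnt)
Step 2: cell (4,0)='T' (+4 fires, +4 burnt)
Step 3: cell (4,0)='T' (+5 fires, +4 burnt)
Step 4: cell (4,0)='T' (+3 fires, +5 burnt)
Step 5: cell (4,0)='F' (+3 fires, +3 burnt)
  -> target ignites at step 5
Step 6: cell (4,0)='.' (+4 fires, +3 burnt)
Step 7: cell (4,0)='.' (+1 fires, +4 burnt)
Step 8: cell (4,0)='.' (+0 fires, +1 burnt)
  fire out at step 8

5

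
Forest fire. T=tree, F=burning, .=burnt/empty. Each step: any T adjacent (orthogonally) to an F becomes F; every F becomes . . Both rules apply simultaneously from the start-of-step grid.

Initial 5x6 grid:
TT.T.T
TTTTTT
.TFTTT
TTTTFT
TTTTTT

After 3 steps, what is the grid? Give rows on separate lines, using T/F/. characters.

Step 1: 8 trees catch fire, 2 burn out
  TT.T.T
  TTFTTT
  .F.FFT
  TTFF.F
  TTTTFT
Step 2: 8 trees catch fire, 8 burn out
  TT.T.T
  TF.FFT
  .....F
  TF....
  TTFF.F
Step 3: 6 trees catch fire, 8 burn out
  TF.F.T
  F....F
  ......
  F.....
  TF....

TF.F.T
F....F
......
F.....
TF....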